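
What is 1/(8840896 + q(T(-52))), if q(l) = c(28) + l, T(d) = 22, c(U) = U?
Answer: 1/8840946 ≈ 1.1311e-7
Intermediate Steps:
q(l) = 28 + l
1/(8840896 + q(T(-52))) = 1/(8840896 + (28 + 22)) = 1/(8840896 + 50) = 1/8840946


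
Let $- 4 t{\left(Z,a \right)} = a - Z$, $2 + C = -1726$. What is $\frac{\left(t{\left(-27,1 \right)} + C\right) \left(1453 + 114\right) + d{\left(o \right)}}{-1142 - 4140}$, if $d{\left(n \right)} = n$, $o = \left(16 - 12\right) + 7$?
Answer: $\frac{1359367}{2641} \approx 514.72$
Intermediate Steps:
$C = -1728$ ($C = -2 - 1726 = -1728$)
$o = 11$ ($o = 4 + 7 = 11$)
$t{\left(Z,a \right)} = - \frac{a}{4} + \frac{Z}{4}$ ($t{\left(Z,a \right)} = - \frac{a - Z}{4} = - \frac{a}{4} + \frac{Z}{4}$)
$\frac{\left(t{\left(-27,1 \right)} + C\right) \left(1453 + 114\right) + d{\left(o \right)}}{-1142 - 4140} = \frac{\left(\left(\left(- \frac{1}{4}\right) 1 + \frac{1}{4} \left(-27\right)\right) - 1728\right) \left(1453 + 114\right) + 11}{-1142 - 4140} = \frac{\left(\left(- \frac{1}{4} - \frac{27}{4}\right) - 1728\right) 1567 + 11}{-5282} = \left(\left(-7 - 1728\right) 1567 + 11\right) \left(- \frac{1}{5282}\right) = \left(\left(-1735\right) 1567 + 11\right) \left(- \frac{1}{5282}\right) = \left(-2718745 + 11\right) \left(- \frac{1}{5282}\right) = \left(-2718734\right) \left(- \frac{1}{5282}\right) = \frac{1359367}{2641}$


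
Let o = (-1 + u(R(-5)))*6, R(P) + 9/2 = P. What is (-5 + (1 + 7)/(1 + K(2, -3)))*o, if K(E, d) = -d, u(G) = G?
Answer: 189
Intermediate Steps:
R(P) = -9/2 + P
o = -63 (o = (-1 + (-9/2 - 5))*6 = (-1 - 19/2)*6 = -21/2*6 = -63)
(-5 + (1 + 7)/(1 + K(2, -3)))*o = (-5 + (1 + 7)/(1 - 1*(-3)))*(-63) = (-5 + 8/(1 + 3))*(-63) = (-5 + 8/4)*(-63) = (-5 + 8*(1/4))*(-63) = (-5 + 2)*(-63) = -3*(-63) = 189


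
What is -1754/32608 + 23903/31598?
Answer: 181001533/257586896 ≈ 0.70268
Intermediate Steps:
-1754/32608 + 23903/31598 = -1754*1/32608 + 23903*(1/31598) = -877/16304 + 23903/31598 = 181001533/257586896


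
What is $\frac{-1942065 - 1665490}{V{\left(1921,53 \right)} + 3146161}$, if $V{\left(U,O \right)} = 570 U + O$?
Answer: $- \frac{3607555}{4241184} \approx -0.8506$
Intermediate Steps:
$V{\left(U,O \right)} = O + 570 U$
$\frac{-1942065 - 1665490}{V{\left(1921,53 \right)} + 3146161} = \frac{-1942065 - 1665490}{\left(53 + 570 \cdot 1921\right) + 3146161} = - \frac{3607555}{\left(53 + 1094970\right) + 3146161} = - \frac{3607555}{1095023 + 3146161} = - \frac{3607555}{4241184}$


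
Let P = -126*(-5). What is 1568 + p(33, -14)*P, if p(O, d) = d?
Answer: -7252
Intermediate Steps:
P = 630
1568 + p(33, -14)*P = 1568 - 14*630 = 1568 - 8820 = -7252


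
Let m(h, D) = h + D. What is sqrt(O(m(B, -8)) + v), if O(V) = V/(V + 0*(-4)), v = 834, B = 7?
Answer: sqrt(835) ≈ 28.896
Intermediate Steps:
m(h, D) = D + h
O(V) = 1 (O(V) = V/(V + 0) = V/V = 1)
sqrt(O(m(B, -8)) + v) = sqrt(1 + 834) = sqrt(835)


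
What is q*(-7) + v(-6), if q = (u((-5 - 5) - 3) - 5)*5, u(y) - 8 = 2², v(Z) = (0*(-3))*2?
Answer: -245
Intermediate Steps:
v(Z) = 0 (v(Z) = 0*2 = 0)
u(y) = 12 (u(y) = 8 + 2² = 8 + 4 = 12)
q = 35 (q = (12 - 5)*5 = 7*5 = 35)
q*(-7) + v(-6) = 35*(-7) + 0 = -245 + 0 = -245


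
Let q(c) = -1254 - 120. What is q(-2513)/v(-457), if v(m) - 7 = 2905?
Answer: -687/1456 ≈ -0.47184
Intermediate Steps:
v(m) = 2912 (v(m) = 7 + 2905 = 2912)
q(c) = -1374
q(-2513)/v(-457) = -1374/2912 = -1374*1/2912 = -687/1456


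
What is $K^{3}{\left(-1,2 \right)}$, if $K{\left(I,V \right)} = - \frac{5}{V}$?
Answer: $- \frac{125}{8} \approx -15.625$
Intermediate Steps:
$K^{3}{\left(-1,2 \right)} = \left(- \frac{5}{2}\right)^{3} = - \frac{125}{8}$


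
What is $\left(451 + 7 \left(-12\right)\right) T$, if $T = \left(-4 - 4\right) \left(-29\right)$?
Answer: $85144$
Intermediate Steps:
$T = 232$ ($T = \left(-4 - 4\right) \left(-29\right) = \left(-8\right) \left(-29\right) = 232$)
$\left(451 + 7 \left(-12\right)\right) T = \left(451 + 7 \left(-12\right)\right) 232 = \left(451 - 84\right) 232 = 367 \cdot 232 = 85144$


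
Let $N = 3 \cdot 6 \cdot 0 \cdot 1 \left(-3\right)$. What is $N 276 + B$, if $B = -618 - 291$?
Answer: $-909$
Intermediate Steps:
$B = -909$ ($B = -618 - 291 = -909$)
$N = 0$ ($N = 18 \cdot 0 \cdot 1 \left(-3\right) = 0 \cdot 1 \left(-3\right) = 0 \left(-3\right) = 0$)
$N 276 + B = 0 \cdot 276 - 909 = 0 - 909 = -909$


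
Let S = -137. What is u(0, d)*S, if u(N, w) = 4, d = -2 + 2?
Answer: -548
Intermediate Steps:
d = 0
u(0, d)*S = 4*(-137) = -548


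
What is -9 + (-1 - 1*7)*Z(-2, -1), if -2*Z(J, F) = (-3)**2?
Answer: 27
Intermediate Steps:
Z(J, F) = -9/2 (Z(J, F) = -1/2*(-3)**2 = -1/2*9 = -9/2)
-9 + (-1 - 1*7)*Z(-2, -1) = -9 + (-1 - 1*7)*(-9/2) = -9 + (-1 - 7)*(-9/2) = -9 - 8*(-9/2) = -9 + 36 = 27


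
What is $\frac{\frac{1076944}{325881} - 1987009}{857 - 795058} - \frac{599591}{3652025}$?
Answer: $\frac{2209603109579271754}{945198909103214025} \approx 2.3377$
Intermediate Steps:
$\frac{\frac{1076944}{325881} - 1987009}{857 - 795058} - \frac{599591}{3652025} = \frac{1076944 \cdot \frac{1}{325881} - 1987009}{857 - 795058} - \frac{599591}{3652025} = \frac{\frac{1076944}{325881} - 1987009}{-794201} - \frac{599591}{3652025} = \left(- \frac{647527402985}{325881}\right) \left(- \frac{1}{794201}\right) - \frac{599591}{3652025} = \frac{647527402985}{258815016081} - \frac{599591}{3652025} = \frac{2209603109579271754}{945198909103214025}$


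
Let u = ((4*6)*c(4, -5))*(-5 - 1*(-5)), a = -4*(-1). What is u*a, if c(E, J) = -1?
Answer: 0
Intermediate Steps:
a = 4
u = 0 (u = ((4*6)*(-1))*(-5 - 1*(-5)) = (24*(-1))*(-5 + 5) = -24*0 = 0)
u*a = 0*4 = 0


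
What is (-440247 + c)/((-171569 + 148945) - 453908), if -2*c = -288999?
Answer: 197165/317688 ≈ 0.62062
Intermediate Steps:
c = 288999/2 (c = -½*(-288999) = 288999/2 ≈ 1.4450e+5)
(-440247 + c)/((-171569 + 148945) - 453908) = (-440247 + 288999/2)/((-171569 + 148945) - 453908) = -591495/(2*(-22624 - 453908)) = -591495/2/(-476532) = -591495/2*(-1/476532) = 197165/317688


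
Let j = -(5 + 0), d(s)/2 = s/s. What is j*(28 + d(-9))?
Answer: -150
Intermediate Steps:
d(s) = 2 (d(s) = 2*(s/s) = 2*1 = 2)
j = -5 (j = -1*5 = -5)
j*(28 + d(-9)) = -5*(28 + 2) = -5*30 = -150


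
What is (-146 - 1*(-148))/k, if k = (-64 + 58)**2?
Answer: 1/18 ≈ 0.055556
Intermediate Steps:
k = 36 (k = (-6)**2 = 36)
(-146 - 1*(-148))/k = (-146 - 1*(-148))/36 = (-146 + 148)*(1/36) = 2*(1/36) = 1/18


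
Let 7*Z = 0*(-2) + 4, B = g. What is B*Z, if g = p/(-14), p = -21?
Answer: 6/7 ≈ 0.85714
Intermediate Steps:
g = 3/2 (g = -21/(-14) = -21*(-1/14) = 3/2 ≈ 1.5000)
B = 3/2 ≈ 1.5000
Z = 4/7 (Z = (0*(-2) + 4)/7 = (0 + 4)/7 = (⅐)*4 = 4/7 ≈ 0.57143)
B*Z = (3/2)*(4/7) = 6/7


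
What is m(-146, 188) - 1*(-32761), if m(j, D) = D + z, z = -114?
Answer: 32835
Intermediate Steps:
m(j, D) = -114 + D (m(j, D) = D - 114 = -114 + D)
m(-146, 188) - 1*(-32761) = (-114 + 188) - 1*(-32761) = 74 + 32761 = 32835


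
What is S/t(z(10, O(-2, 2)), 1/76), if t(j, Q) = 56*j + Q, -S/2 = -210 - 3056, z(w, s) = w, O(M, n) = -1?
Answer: 496432/42561 ≈ 11.664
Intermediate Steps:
S = 6532 (S = -2*(-210 - 3056) = -2*(-3266) = 6532)
t(j, Q) = Q + 56*j
S/t(z(10, O(-2, 2)), 1/76) = 6532/(1/76 + 56*10) = 6532/(1/76 + 560) = 6532/(42561/76) = 6532*(76/42561) = 496432/42561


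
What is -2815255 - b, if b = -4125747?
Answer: 1310492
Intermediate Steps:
-2815255 - b = -2815255 - 1*(-4125747) = -2815255 + 4125747 = 1310492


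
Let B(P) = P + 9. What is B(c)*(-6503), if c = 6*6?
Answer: -292635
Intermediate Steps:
c = 36
B(P) = 9 + P
B(c)*(-6503) = (9 + 36)*(-6503) = 45*(-6503) = -292635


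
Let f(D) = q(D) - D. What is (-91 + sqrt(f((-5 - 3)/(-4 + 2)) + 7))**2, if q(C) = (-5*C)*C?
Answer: (91 - I*sqrt(77))**2 ≈ 8204.0 - 1597.0*I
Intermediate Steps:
q(C) = -5*C**2
f(D) = -D - 5*D**2 (f(D) = -5*D**2 - D = -D - 5*D**2)
(-91 + sqrt(f((-5 - 3)/(-4 + 2)) + 7))**2 = (-91 + sqrt(((-5 - 3)/(-4 + 2))*(-1 - 5*(-5 - 3)/(-4 + 2)) + 7))**2 = (-91 + sqrt((-8/(-2))*(-1 - (-40)/(-2)) + 7))**2 = (-91 + sqrt((-8*(-1/2))*(-1 - (-40)*(-1)/2) + 7))**2 = (-91 + sqrt(4*(-1 - 5*4) + 7))**2 = (-91 + sqrt(4*(-1 - 20) + 7))**2 = (-91 + sqrt(4*(-21) + 7))**2 = (-91 + sqrt(-84 + 7))**2 = (-91 + sqrt(-77))**2 = (-91 + I*sqrt(77))**2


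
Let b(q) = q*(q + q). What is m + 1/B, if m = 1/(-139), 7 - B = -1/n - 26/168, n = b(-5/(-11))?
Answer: 271793/2794873 ≈ 0.097247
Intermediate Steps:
b(q) = 2*q² (b(q) = q*(2*q) = 2*q²)
n = 50/121 (n = 2*(-5/(-11))² = 2*(-5*(-1/11))² = 2*(5/11)² = 2*(25/121) = 50/121 ≈ 0.41322)
B = 20107/2100 (B = 7 - (-1/50/121 - 26/168) = 7 - (-1*121/50 - 26*1/168) = 7 - (-121/50 - 13/84) = 7 - 1*(-5407/2100) = 7 + 5407/2100 = 20107/2100 ≈ 9.5748)
m = -1/139 ≈ -0.0071942
m + 1/B = -1/139 + 1/(20107/2100) = -1/139 + 2100/20107 = 271793/2794873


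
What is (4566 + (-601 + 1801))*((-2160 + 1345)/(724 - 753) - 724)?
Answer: -116363646/29 ≈ -4.0125e+6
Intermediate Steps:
(4566 + (-601 + 1801))*((-2160 + 1345)/(724 - 753) - 724) = (4566 + 1200)*(-815/(-29) - 724) = 5766*(-815*(-1/29) - 724) = 5766*(815/29 - 724) = 5766*(-20181/29) = -116363646/29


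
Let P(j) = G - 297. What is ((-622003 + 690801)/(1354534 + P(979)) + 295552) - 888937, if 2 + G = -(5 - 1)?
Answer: -803580293137/1354231 ≈ -5.9339e+5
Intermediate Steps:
G = -6 (G = -2 - (5 - 1) = -2 - 1*4 = -2 - 4 = -6)
P(j) = -303 (P(j) = -6 - 297 = -303)
((-622003 + 690801)/(1354534 + P(979)) + 295552) - 888937 = ((-622003 + 690801)/(1354534 - 303) + 295552) - 888937 = (68798/1354231 + 295552) - 888937 = 400245749310/1354231 - 888937 = -803580293137/1354231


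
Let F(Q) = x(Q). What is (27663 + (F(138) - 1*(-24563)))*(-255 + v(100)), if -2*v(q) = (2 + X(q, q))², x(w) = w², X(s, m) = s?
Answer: -388920390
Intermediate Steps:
F(Q) = Q²
v(q) = -(2 + q)²/2
(27663 + (F(138) - 1*(-24563)))*(-255 + v(100)) = (27663 + (138² - 1*(-24563)))*(-255 - (2 + 100)²/2) = (27663 + (19044 + 24563))*(-255 - ½*102²) = (27663 + 43607)*(-255 - ½*10404) = 71270*(-255 - 5202) = 71270*(-5457) = -388920390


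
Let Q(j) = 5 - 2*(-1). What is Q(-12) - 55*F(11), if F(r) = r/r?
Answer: -48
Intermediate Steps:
F(r) = 1
Q(j) = 7 (Q(j) = 5 + 2 = 7)
Q(-12) - 55*F(11) = 7 - 55*1 = 7 - 55 = -48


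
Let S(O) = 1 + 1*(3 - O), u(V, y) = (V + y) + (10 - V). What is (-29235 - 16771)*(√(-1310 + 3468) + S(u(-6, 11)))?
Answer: 782102 - 46006*√2158 ≈ -1.3551e+6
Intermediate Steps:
u(V, y) = 10 + y
S(O) = 4 - O (S(O) = 1 + (3 - O) = 4 - O)
(-29235 - 16771)*(√(-1310 + 3468) + S(u(-6, 11))) = (-29235 - 16771)*(√(-1310 + 3468) + (4 - (10 + 11))) = -46006*(√2158 + (4 - 1*21)) = -46006*(√2158 + (4 - 21)) = -46006*(√2158 - 17) = -46006*(-17 + √2158) = 782102 - 46006*√2158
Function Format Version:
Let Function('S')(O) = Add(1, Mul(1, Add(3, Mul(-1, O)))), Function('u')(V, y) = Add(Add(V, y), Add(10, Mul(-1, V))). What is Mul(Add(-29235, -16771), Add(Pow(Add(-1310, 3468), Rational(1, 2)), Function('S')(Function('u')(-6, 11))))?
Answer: Add(782102, Mul(-46006, Pow(2158, Rational(1, 2)))) ≈ -1.3551e+6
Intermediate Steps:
Function('u')(V, y) = Add(10, y)
Function('S')(O) = Add(4, Mul(-1, O)) (Function('S')(O) = Add(1, Add(3, Mul(-1, O))) = Add(4, Mul(-1, O)))
Mul(Add(-29235, -16771), Add(Pow(Add(-1310, 3468), Rational(1, 2)), Function('S')(Function('u')(-6, 11)))) = Mul(Add(-29235, -16771), Add(Pow(Add(-1310, 3468), Rational(1, 2)), Add(4, Mul(-1, Add(10, 11))))) = Mul(-46006, Add(Pow(2158, Rational(1, 2)), Add(4, Mul(-1, 21)))) = Mul(-46006, Add(Pow(2158, Rational(1, 2)), Add(4, -21))) = Mul(-46006, Add(Pow(2158, Rational(1, 2)), -17)) = Mul(-46006, Add(-17, Pow(2158, Rational(1, 2)))) = Add(782102, Mul(-46006, Pow(2158, Rational(1, 2))))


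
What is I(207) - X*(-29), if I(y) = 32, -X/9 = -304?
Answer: 79376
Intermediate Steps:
X = 2736 (X = -9*(-304) = 2736)
I(207) - X*(-29) = 32 - 2736*(-29) = 32 - 1*(-79344) = 32 + 79344 = 79376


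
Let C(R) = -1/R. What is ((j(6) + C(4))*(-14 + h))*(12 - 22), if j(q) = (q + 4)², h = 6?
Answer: 7980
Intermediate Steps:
j(q) = (4 + q)²
((j(6) + C(4))*(-14 + h))*(12 - 22) = (((4 + 6)² - 1/4)*(-14 + 6))*(12 - 22) = ((10² - 1*¼)*(-8))*(-10) = ((100 - ¼)*(-8))*(-10) = ((399/4)*(-8))*(-10) = -798*(-10) = 7980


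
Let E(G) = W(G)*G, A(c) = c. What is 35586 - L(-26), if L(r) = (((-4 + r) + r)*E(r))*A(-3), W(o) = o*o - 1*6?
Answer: 2962146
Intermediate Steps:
W(o) = -6 + o² (W(o) = o² - 6 = -6 + o²)
E(G) = G*(-6 + G²) (E(G) = (-6 + G²)*G = G*(-6 + G²))
L(r) = -3*r*(-6 + r²)*(-4 + 2*r) (L(r) = (((-4 + r) + r)*(r*(-6 + r²)))*(-3) = ((-4 + 2*r)*(r*(-6 + r²)))*(-3) = (r*(-6 + r²)*(-4 + 2*r))*(-3) = -3*r*(-6 + r²)*(-4 + 2*r))
35586 - L(-26) = 35586 - (-6)*(-26)*(-6 + (-26)²)*(-2 - 26) = 35586 - (-6)*(-26)*(-6 + 676)*(-28) = 35586 - (-6)*(-26)*670*(-28) = 35586 - 1*(-2926560) = 35586 + 2926560 = 2962146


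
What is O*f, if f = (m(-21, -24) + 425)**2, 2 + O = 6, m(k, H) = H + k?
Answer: 577600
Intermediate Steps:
O = 4 (O = -2 + 6 = 4)
f = 144400 (f = ((-24 - 21) + 425)**2 = (-45 + 425)**2 = 380**2 = 144400)
O*f = 4*144400 = 577600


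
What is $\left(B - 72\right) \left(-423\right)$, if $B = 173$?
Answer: $-42723$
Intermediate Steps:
$\left(B - 72\right) \left(-423\right) = \left(173 - 72\right) \left(-423\right) = 101 \left(-423\right) = -42723$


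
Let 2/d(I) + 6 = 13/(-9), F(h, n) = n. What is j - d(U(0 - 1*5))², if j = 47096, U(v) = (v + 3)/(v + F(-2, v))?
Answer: 211413620/4489 ≈ 47096.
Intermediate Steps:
U(v) = (3 + v)/(2*v) (U(v) = (v + 3)/(v + v) = (3 + v)/((2*v)) = (3 + v)*(1/(2*v)) = (3 + v)/(2*v))
d(I) = -18/67 (d(I) = 2/(-6 + 13/(-9)) = 2/(-6 + 13*(-⅑)) = 2/(-6 - 13/9) = 2/(-67/9) = 2*(-9/67) = -18/67)
j - d(U(0 - 1*5))² = 47096 - (-18/67)² = 47096 - 1*324/4489 = 47096 - 324/4489 = 211413620/4489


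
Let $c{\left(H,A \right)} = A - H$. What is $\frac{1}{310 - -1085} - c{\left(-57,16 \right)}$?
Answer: $- \frac{101834}{1395} \approx -72.999$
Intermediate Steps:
$\frac{1}{310 - -1085} - c{\left(-57,16 \right)} = \frac{1}{310 - -1085} - \left(16 - -57\right) = \frac{1}{310 + 1085} - \left(16 + 57\right) = \frac{1}{1395} - 73 = - \frac{101834}{1395}$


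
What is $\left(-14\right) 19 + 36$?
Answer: $-230$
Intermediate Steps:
$\left(-14\right) 19 + 36 = -266 + 36 = -230$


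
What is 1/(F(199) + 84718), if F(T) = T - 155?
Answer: 1/84762 ≈ 1.1798e-5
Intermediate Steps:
F(T) = -155 + T
1/(F(199) + 84718) = 1/((-155 + 199) + 84718) = 1/(44 + 84718) = 1/84762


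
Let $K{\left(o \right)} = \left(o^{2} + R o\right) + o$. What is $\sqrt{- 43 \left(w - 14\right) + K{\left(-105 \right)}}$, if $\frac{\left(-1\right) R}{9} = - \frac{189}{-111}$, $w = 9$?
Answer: $\frac{\sqrt{17446610}}{37} \approx 112.89$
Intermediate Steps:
$R = - \frac{567}{37}$ ($R = - 9 \left(- \frac{189}{-111}\right) = - 9 \left(\left(-189\right) \left(- \frac{1}{111}\right)\right) = \left(-9\right) \frac{63}{37} = - \frac{567}{37} \approx -15.324$)
$K{\left(o \right)} = o^{2} - \frac{530 o}{37}$ ($K{\left(o \right)} = \left(o^{2} - \frac{567 o}{37}\right) + o = o^{2} - \frac{530 o}{37}$)
$\sqrt{- 43 \left(w - 14\right) + K{\left(-105 \right)}} = \sqrt{- 43 \left(9 - 14\right) + \frac{1}{37} \left(-105\right) \left(-530 + 37 \left(-105\right)\right)} = \sqrt{\left(-43\right) \left(-5\right) + \frac{1}{37} \left(-105\right) \left(-530 - 3885\right)} = \sqrt{215 + \frac{1}{37} \left(-105\right) \left(-4415\right)} = \sqrt{215 + \frac{463575}{37}} = \sqrt{\frac{471530}{37}} = \frac{\sqrt{17446610}}{37}$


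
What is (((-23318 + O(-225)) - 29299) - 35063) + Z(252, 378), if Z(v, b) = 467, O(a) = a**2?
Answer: -36588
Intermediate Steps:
(((-23318 + O(-225)) - 29299) - 35063) + Z(252, 378) = (((-23318 + (-225)**2) - 29299) - 35063) + 467 = (((-23318 + 50625) - 29299) - 35063) + 467 = ((27307 - 29299) - 35063) + 467 = (-1992 - 35063) + 467 = -37055 + 467 = -36588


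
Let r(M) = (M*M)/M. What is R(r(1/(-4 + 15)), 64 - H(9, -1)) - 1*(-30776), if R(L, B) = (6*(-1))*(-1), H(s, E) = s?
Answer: 30782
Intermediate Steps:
r(M) = M (r(M) = M²/M = M)
R(L, B) = 6 (R(L, B) = -6*(-1) = 6)
R(r(1/(-4 + 15)), 64 - H(9, -1)) - 1*(-30776) = 6 - 1*(-30776) = 6 + 30776 = 30782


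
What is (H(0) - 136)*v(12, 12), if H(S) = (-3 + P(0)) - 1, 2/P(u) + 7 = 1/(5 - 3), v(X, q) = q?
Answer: -21888/13 ≈ -1683.7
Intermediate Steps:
P(u) = -4/13 (P(u) = 2/(-7 + 1/(5 - 3)) = 2/(-7 + 1/2) = 2/(-7 + ½) = 2/(-13/2) = 2*(-2/13) = -4/13)
H(S) = -56/13 (H(S) = (-3 - 4/13) - 1 = -43/13 - 1 = -56/13)
(H(0) - 136)*v(12, 12) = (-56/13 - 136)*12 = -1824/13*12 = -21888/13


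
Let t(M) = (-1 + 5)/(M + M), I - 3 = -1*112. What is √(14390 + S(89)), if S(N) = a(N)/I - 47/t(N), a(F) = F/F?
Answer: √584473478/218 ≈ 110.90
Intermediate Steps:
I = -109 (I = 3 - 1*112 = 3 - 112 = -109)
t(M) = 2/M (t(M) = 4/((2*M)) = 4*(1/(2*M)) = 2/M)
a(F) = 1
S(N) = -1/109 - 47*N/2 (S(N) = 1/(-109) - 47*N/2 = 1*(-1/109) - 47*N/2 = -1/109 - 47*N/2)
√(14390 + S(89)) = √(14390 + (-1/109 - 47/2*89)) = √(14390 + (-1/109 - 4183/2)) = √(14390 - 455949/218) = √(2681071/218) = √584473478/218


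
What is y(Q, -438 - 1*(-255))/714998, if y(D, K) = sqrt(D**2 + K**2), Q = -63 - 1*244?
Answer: 17*sqrt(442)/714998 ≈ 0.00049987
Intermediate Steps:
Q = -307 (Q = -63 - 244 = -307)
y(Q, -438 - 1*(-255))/714998 = sqrt((-307)**2 + (-438 - 1*(-255))**2)/714998 = sqrt(94249 + (-438 + 255)**2)*(1/714998) = sqrt(94249 + (-183)**2)*(1/714998) = sqrt(94249 + 33489)*(1/714998) = sqrt(127738)*(1/714998) = (17*sqrt(442))*(1/714998) = 17*sqrt(442)/714998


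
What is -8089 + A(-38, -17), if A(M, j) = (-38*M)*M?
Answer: -62961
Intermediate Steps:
A(M, j) = -38*M²
-8089 + A(-38, -17) = -8089 - 38*(-38)² = -8089 - 38*1444 = -8089 - 54872 = -62961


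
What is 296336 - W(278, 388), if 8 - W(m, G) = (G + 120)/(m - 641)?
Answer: 107566556/363 ≈ 2.9633e+5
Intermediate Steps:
W(m, G) = 8 - (120 + G)/(-641 + m) (W(m, G) = 8 - (G + 120)/(m - 641) = 8 - (120 + G)/(-641 + m))
296336 - W(278, 388) = 296336 - (-5248 - 1*388 + 8*278)/(-641 + 278) = 296336 - (-5248 - 388 + 2224)/(-363) = 296336 - (-1)*(-3412)/363 = 296336 - 1*3412/363 = 296336 - 3412/363 = 107566556/363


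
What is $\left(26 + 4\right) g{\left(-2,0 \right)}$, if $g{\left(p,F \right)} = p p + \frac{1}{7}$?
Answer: $\frac{870}{7} \approx 124.29$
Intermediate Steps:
$g{\left(p,F \right)} = \frac{1}{7} + p^{2}$ ($g{\left(p,F \right)} = p^{2} + \frac{1}{7} = \frac{1}{7} + p^{2}$)
$\left(26 + 4\right) g{\left(-2,0 \right)} = \left(26 + 4\right) \left(\frac{1}{7} + \left(-2\right)^{2}\right) = 30 \left(\frac{1}{7} + 4\right) = 30 \cdot \frac{29}{7} = \frac{870}{7}$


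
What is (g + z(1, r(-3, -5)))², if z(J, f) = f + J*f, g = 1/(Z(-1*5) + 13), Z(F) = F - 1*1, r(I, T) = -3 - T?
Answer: 841/49 ≈ 17.163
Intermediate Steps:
Z(F) = -1 + F (Z(F) = F - 1 = -1 + F)
g = ⅐ (g = 1/((-1 - 1*5) + 13) = 1/((-1 - 5) + 13) = 1/(-6 + 13) = 1/7 = ⅐ ≈ 0.14286)
(g + z(1, r(-3, -5)))² = (⅐ + (-3 - 1*(-5))*(1 + 1))² = (⅐ + (-3 + 5)*2)² = (⅐ + 2*2)² = (⅐ + 4)² = (29/7)² = 841/49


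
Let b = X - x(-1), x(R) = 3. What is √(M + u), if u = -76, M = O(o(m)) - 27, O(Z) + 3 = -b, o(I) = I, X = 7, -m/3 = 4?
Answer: I*√110 ≈ 10.488*I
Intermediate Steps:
m = -12 (m = -3*4 = -12)
b = 4 (b = 7 - 1*3 = 7 - 3 = 4)
O(Z) = -7 (O(Z) = -3 - 1*4 = -3 - 4 = -7)
M = -34 (M = -7 - 27 = -34)
√(M + u) = √(-34 - 76) = √(-110) = I*√110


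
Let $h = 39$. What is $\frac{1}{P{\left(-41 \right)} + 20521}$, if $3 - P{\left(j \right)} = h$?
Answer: $\frac{1}{20485} \approx 4.8816 \cdot 10^{-5}$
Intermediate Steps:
$P{\left(j \right)} = -36$ ($P{\left(j \right)} = 3 - 39 = -36$)
$\frac{1}{P{\left(-41 \right)} + 20521} = \frac{1}{-36 + 20521} = \frac{1}{20485}$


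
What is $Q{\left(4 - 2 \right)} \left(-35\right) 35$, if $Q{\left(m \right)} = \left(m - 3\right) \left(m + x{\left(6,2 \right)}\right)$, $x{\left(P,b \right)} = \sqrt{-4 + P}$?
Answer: $2450 + 1225 \sqrt{2} \approx 4182.4$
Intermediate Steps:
$Q{\left(m \right)} = \left(-3 + m\right) \left(m + \sqrt{2}\right)$ ($Q{\left(m \right)} = \left(m - 3\right) \left(m + \sqrt{-4 + 6}\right) = \left(-3 + m\right) \left(m + \sqrt{2}\right)$)
$Q{\left(4 - 2 \right)} \left(-35\right) 35 = \left(\left(4 - 2\right)^{2} - 3 \left(4 - 2\right) - 3 \sqrt{2} + \left(4 - 2\right) \sqrt{2}\right) \left(-35\right) 35 = \left(2^{2} - 6 - 3 \sqrt{2} + 2 \sqrt{2}\right) \left(-35\right) 35 = \left(4 - 6 - 3 \sqrt{2} + 2 \sqrt{2}\right) \left(-35\right) 35 = \left(-2 - \sqrt{2}\right) \left(-35\right) 35 = \left(70 + 35 \sqrt{2}\right) 35 = 2450 + 1225 \sqrt{2}$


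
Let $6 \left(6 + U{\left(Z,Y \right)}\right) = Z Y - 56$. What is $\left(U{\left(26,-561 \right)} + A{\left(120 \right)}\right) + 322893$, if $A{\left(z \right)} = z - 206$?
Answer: $\frac{961082}{3} \approx 3.2036 \cdot 10^{5}$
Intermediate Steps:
$A{\left(z \right)} = -206 + z$ ($A{\left(z \right)} = z - 206 = -206 + z$)
$U{\left(Z,Y \right)} = - \frac{46}{3} + \frac{Y Z}{6}$ ($U{\left(Z,Y \right)} = -6 + \frac{Z Y - 56}{6} = -6 + \frac{Y Z - 56}{6} = -6 + \frac{-56 + Y Z}{6} = -6 + \left(- \frac{28}{3} + \frac{Y Z}{6}\right) = - \frac{46}{3} + \frac{Y Z}{6}$)
$\left(U{\left(26,-561 \right)} + A{\left(120 \right)}\right) + 322893 = \left(\left(- \frac{46}{3} + \frac{1}{6} \left(-561\right) 26\right) + \left(-206 + 120\right)\right) + 322893 = \left(\left(- \frac{46}{3} - 2431\right) - 86\right) + 322893 = \left(- \frac{7339}{3} - 86\right) + 322893 = - \frac{7597}{3} + 322893 = \frac{961082}{3}$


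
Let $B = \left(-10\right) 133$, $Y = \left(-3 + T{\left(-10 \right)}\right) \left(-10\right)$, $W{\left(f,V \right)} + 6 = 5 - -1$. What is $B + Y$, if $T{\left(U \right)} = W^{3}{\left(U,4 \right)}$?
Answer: $-1300$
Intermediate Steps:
$W{\left(f,V \right)} = 0$ ($W{\left(f,V \right)} = -6 + \left(5 - -1\right) = -6 + \left(5 + 1\right) = -6 + 6 = 0$)
$T{\left(U \right)} = 0$ ($T{\left(U \right)} = 0^{3} = 0$)
$Y = 30$ ($Y = \left(-3 + 0\right) \left(-10\right) = \left(-3\right) \left(-10\right) = 30$)
$B = -1330$
$B + Y = -1330 + 30 = -1300$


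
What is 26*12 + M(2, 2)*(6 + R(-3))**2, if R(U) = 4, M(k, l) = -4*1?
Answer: -88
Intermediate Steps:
M(k, l) = -4
26*12 + M(2, 2)*(6 + R(-3))**2 = 26*12 - 4*(6 + 4)**2 = 312 - 4*10**2 = 312 - 4*100 = 312 - 400 = -88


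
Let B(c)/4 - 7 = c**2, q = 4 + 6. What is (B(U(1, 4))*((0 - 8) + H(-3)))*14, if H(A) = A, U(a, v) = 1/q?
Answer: -107954/25 ≈ -4318.2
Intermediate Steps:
q = 10
U(a, v) = 1/10
B(c) = 28 + 4*c**2
(B(U(1, 4))*((0 - 8) + H(-3)))*14 = ((28 + 4*(1/10)**2)*((0 - 8) - 3))*14 = ((28 + 4*(1/100))*(-8 - 3))*14 = ((28 + 1/25)*(-11))*14 = ((701/25)*(-11))*14 = -7711/25*14 = -107954/25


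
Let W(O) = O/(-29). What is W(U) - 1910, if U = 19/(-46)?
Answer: -2547921/1334 ≈ -1910.0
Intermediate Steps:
U = -19/46 (U = 19*(-1/46) = -19/46 ≈ -0.41304)
W(O) = -O/29 (W(O) = O*(-1/29) = -O/29)
W(U) - 1910 = -1/29*(-19/46) - 1910 = 19/1334 - 1910 = -2547921/1334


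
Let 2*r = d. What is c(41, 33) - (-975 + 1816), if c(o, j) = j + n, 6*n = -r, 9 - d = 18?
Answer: -3229/4 ≈ -807.25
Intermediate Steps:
d = -9 (d = 9 - 1*18 = 9 - 18 = -9)
r = -9/2 (r = (1/2)*(-9) = -9/2 ≈ -4.5000)
n = 3/4 (n = (-1*(-9/2))/6 = (1/6)*(9/2) = 3/4 ≈ 0.75000)
c(o, j) = 3/4 + j (c(o, j) = j + 3/4 = 3/4 + j)
c(41, 33) - (-975 + 1816) = (3/4 + 33) - (-975 + 1816) = 135/4 - 1*841 = 135/4 - 841 = -3229/4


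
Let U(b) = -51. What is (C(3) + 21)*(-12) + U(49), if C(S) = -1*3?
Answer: -267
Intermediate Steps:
C(S) = -3
(C(3) + 21)*(-12) + U(49) = (-3 + 21)*(-12) - 51 = 18*(-12) - 51 = -216 - 51 = -267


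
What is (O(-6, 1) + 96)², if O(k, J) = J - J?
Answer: 9216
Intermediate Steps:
O(k, J) = 0
(O(-6, 1) + 96)² = (0 + 96)² = 96² = 9216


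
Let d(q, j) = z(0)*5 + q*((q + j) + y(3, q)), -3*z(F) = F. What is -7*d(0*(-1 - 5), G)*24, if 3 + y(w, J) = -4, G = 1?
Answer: 0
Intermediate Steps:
y(w, J) = -7 (y(w, J) = -3 - 4 = -7)
z(F) = -F/3
d(q, j) = q*(-7 + j + q) (d(q, j) = -1/3*0*5 + q*((q + j) - 7) = 0*5 + q*((j + q) - 7) = 0 + q*(-7 + j + q) = q*(-7 + j + q))
-7*d(0*(-1 - 5), G)*24 = -7*0*(-1 - 5)*(-7 + 1 + 0*(-1 - 5))*24 = -7*0*(-6)*(-7 + 1 + 0*(-6))*24 = -0*(-7 + 1 + 0)*24 = -0*(-6)*24 = -7*0*24 = 0*24 = 0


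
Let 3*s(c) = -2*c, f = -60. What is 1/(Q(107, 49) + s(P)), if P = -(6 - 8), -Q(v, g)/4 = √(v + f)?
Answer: 3/1688 - 9*√47/1688 ≈ -0.034775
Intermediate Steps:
Q(v, g) = -4*√(-60 + v) (Q(v, g) = -4*√(v - 60) = -4*√(-60 + v))
P = 2 (P = -1*(-2) = 2)
s(c) = -2*c/3 (s(c) = (-2*c)/3 = -2*c/3)
1/(Q(107, 49) + s(P)) = 1/(-4*√(-60 + 107) - ⅔*2) = 1/(-4*√47 - 4/3) = 1/(-4/3 - 4*√47)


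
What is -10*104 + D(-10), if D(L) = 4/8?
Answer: -2079/2 ≈ -1039.5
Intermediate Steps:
D(L) = 1/2 (D(L) = 4*(1/8) = 1/2)
-10*104 + D(-10) = -10*104 + 1/2 = -1040 + 1/2 = -2079/2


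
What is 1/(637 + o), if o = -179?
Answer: 1/458 ≈ 0.0021834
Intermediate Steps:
1/(637 + o) = 1/(637 - 179) = 1/458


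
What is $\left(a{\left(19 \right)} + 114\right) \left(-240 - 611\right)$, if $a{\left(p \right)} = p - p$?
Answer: $-97014$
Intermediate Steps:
$a{\left(p \right)} = 0$
$\left(a{\left(19 \right)} + 114\right) \left(-240 - 611\right) = \left(0 + 114\right) \left(-240 - 611\right) = 114 \left(-240 - 611\right) = 114 \left(-851\right) = -97014$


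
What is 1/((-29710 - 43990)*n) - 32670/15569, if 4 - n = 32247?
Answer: -77634018281431/36996756377900 ≈ -2.0984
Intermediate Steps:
n = -32243 (n = 4 - 1*32247 = 4 - 32247 = -32243)
1/((-29710 - 43990)*n) - 32670/15569 = 1/(-29710 - 43990*(-32243)) - 32670/15569 = -1/32243/(-73700) - 32670*1/15569 = -1/73700*(-1/32243) - 32670/15569 = 1/2376309100 - 32670/15569 = -77634018281431/36996756377900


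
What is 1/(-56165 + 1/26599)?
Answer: -26599/1493932834 ≈ -1.7805e-5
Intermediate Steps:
1/(-56165 + 1/26599) = 1/(-1493932834/26599) = -26599/1493932834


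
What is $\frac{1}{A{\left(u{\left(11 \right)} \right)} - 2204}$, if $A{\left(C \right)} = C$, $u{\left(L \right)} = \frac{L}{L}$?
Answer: $- \frac{1}{2203} \approx -0.00045393$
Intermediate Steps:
$u{\left(L \right)} = 1$
$\frac{1}{A{\left(u{\left(11 \right)} \right)} - 2204} = \frac{1}{1 - 2204} = \frac{1}{-2203} = - \frac{1}{2203}$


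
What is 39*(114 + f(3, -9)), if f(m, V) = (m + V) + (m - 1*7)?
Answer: 4056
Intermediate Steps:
f(m, V) = -7 + V + 2*m (f(m, V) = (V + m) + (m - 7) = (V + m) + (-7 + m) = -7 + V + 2*m)
39*(114 + f(3, -9)) = 39*(114 + (-7 - 9 + 2*3)) = 39*(114 + (-7 - 9 + 6)) = 39*(114 - 10) = 39*104 = 4056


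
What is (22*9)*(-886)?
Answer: -175428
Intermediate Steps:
(22*9)*(-886) = 198*(-886) = -175428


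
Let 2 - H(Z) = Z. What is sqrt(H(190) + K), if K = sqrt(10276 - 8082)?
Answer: sqrt(-188 + sqrt(2194)) ≈ 11.881*I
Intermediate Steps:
H(Z) = 2 - Z
K = sqrt(2194) ≈ 46.840
sqrt(H(190) + K) = sqrt((2 - 1*190) + sqrt(2194)) = sqrt((2 - 190) + sqrt(2194)) = sqrt(-188 + sqrt(2194))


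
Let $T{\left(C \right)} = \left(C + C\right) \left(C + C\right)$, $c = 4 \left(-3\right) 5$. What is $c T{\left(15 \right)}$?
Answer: $-54000$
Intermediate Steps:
$c = -60$ ($c = \left(-12\right) 5 = -60$)
$T{\left(C \right)} = 4 C^{2}$ ($T{\left(C \right)} = 2 C 2 C = 4 C^{2}$)
$c T{\left(15 \right)} = - 60 \cdot 4 \cdot 15^{2} = - 60 \cdot 4 \cdot 225 = \left(-60\right) 900 = -54000$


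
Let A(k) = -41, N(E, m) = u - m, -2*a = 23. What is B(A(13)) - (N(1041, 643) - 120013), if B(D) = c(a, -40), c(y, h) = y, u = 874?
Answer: 239541/2 ≈ 1.1977e+5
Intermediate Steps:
a = -23/2 (a = -½*23 = -23/2 ≈ -11.500)
N(E, m) = 874 - m
B(D) = -23/2
B(A(13)) - (N(1041, 643) - 120013) = -23/2 - ((874 - 1*643) - 120013) = -23/2 - ((874 - 643) - 120013) = -23/2 - (231 - 120013) = -23/2 - 1*(-119782) = -23/2 + 119782 = 239541/2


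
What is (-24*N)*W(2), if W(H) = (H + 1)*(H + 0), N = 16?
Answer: -2304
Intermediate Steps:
W(H) = H*(1 + H) (W(H) = (1 + H)*H = H*(1 + H))
(-24*N)*W(2) = (-24*16)*(2*(1 + 2)) = -768*3 = -384*6 = -2304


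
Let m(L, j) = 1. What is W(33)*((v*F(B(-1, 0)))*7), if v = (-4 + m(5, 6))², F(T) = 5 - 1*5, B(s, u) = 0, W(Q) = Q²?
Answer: 0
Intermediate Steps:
F(T) = 0 (F(T) = 5 - 5 = 0)
v = 9 (v = (-4 + 1)² = (-3)² = 9)
W(33)*((v*F(B(-1, 0)))*7) = 33²*((9*0)*7) = 1089*(0*7) = 1089*0 = 0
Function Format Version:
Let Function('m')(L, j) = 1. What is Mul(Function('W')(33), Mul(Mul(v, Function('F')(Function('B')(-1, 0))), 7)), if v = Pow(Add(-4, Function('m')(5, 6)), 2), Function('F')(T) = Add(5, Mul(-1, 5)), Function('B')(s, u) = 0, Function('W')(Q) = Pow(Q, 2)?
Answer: 0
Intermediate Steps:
Function('F')(T) = 0 (Function('F')(T) = Add(5, -5) = 0)
v = 9 (v = Pow(Add(-4, 1), 2) = Pow(-3, 2) = 9)
Mul(Function('W')(33), Mul(Mul(v, Function('F')(Function('B')(-1, 0))), 7)) = Mul(Pow(33, 2), Mul(Mul(9, 0), 7)) = Mul(1089, Mul(0, 7)) = Mul(1089, 0) = 0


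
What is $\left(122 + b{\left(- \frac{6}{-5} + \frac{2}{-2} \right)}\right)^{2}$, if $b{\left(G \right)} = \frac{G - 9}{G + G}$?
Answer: $10000$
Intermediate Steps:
$b{\left(G \right)} = \frac{-9 + G}{2 G}$
$\left(122 + b{\left(- \frac{6}{-5} + \frac{2}{-2} \right)}\right)^{2} = \left(122 + \frac{-9 + \left(- \frac{6}{-5} + \frac{2}{-2}\right)}{2 \left(- \frac{6}{-5} + \frac{2}{-2}\right)}\right)^{2} = \left(122 + \frac{-9 + \left(\left(-6\right) \left(- \frac{1}{5}\right) + 2 \left(- \frac{1}{2}\right)\right)}{2 \left(\left(-6\right) \left(- \frac{1}{5}\right) + 2 \left(- \frac{1}{2}\right)\right)}\right)^{2} = \left(122 + \frac{-9 + \left(\frac{6}{5} - 1\right)}{2 \left(\frac{6}{5} - 1\right)}\right)^{2} = \left(122 + \frac{\frac{1}{\frac{1}{5}} \left(-9 + \frac{1}{5}\right)}{2}\right)^{2} = \left(122 + \frac{1}{2} \cdot 5 \left(- \frac{44}{5}\right)\right)^{2} = \left(122 - 22\right)^{2} = 100^{2} = 10000$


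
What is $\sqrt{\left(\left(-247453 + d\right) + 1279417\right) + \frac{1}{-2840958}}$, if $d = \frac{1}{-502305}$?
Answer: $\frac{\sqrt{25944431410121714054235814030}}{158558600910} \approx 1015.9$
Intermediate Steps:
$d = - \frac{1}{502305} \approx -1.9908 \cdot 10^{-6}$
$\sqrt{\left(\left(-247453 + d\right) + 1279417\right) + \frac{1}{-2840958}} = \sqrt{\left(\left(-247453 - \frac{1}{502305}\right) + 1279417\right) + \frac{1}{-2840958}} = \sqrt{\left(- \frac{124296879166}{502305} + 1279417\right) - \frac{1}{2840958}} = \sqrt{\frac{518360677019}{502305} - \frac{1}{2840958}} = \sqrt{\frac{490880304087347299}{475675802730}} = \frac{\sqrt{25944431410121714054235814030}}{158558600910}$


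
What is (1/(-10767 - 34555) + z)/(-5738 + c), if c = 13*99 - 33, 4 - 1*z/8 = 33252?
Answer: 12054926849/203223848 ≈ 59.318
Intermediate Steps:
z = -265984 (z = 32 - 8*33252 = 32 - 266016 = -265984)
c = 1254 (c = 1287 - 33 = 1254)
(1/(-10767 - 34555) + z)/(-5738 + c) = (1/(-10767 - 34555) - 265984)/(-5738 + 1254) = (1/(-45322) - 265984)/(-4484) = (-1/45322 - 265984)*(-1/4484) = -12054926849/45322*(-1/4484) = 12054926849/203223848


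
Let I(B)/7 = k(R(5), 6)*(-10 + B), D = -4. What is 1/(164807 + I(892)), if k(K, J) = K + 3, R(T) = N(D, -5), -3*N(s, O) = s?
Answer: 1/191561 ≈ 5.2203e-6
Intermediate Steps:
N(s, O) = -s/3
R(T) = 4/3 (R(T) = -⅓*(-4) = 4/3)
k(K, J) = 3 + K
I(B) = -910/3 + 91*B/3 (I(B) = 7*((3 + 4/3)*(-10 + B)) = 7*(13*(-10 + B)/3) = 7*(-130/3 + 13*B/3) = -910/3 + 91*B/3)
1/(164807 + I(892)) = 1/(164807 + (-910/3 + (91/3)*892)) = 1/(164807 + (-910/3 + 81172/3)) = 1/(164807 + 26754) = 1/191561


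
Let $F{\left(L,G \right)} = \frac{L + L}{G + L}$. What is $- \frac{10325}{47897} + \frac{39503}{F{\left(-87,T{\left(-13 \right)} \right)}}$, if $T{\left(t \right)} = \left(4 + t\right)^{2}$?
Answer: $\frac{1891775766}{1389013} \approx 1362.0$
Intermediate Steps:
$F{\left(L,G \right)} = \frac{2 L}{G + L}$
$- \frac{10325}{47897} + \frac{39503}{F{\left(-87,T{\left(-13 \right)} \right)}} = - \frac{10325}{47897} + \frac{39503}{2 \left(-87\right) \frac{1}{\left(4 - 13\right)^{2} - 87}} = \left(-10325\right) \frac{1}{47897} + \frac{39503}{2 \left(-87\right) \frac{1}{\left(-9\right)^{2} - 87}} = - \frac{10325}{47897} + \frac{39503}{2 \left(-87\right) \frac{1}{81 - 87}} = - \frac{10325}{47897} + \frac{39503}{2 \left(-87\right) \frac{1}{-6}} = - \frac{10325}{47897} + \frac{39503}{2 \left(-87\right) \left(- \frac{1}{6}\right)} = - \frac{10325}{47897} + \frac{39503}{29} = \frac{1891775766}{1389013}$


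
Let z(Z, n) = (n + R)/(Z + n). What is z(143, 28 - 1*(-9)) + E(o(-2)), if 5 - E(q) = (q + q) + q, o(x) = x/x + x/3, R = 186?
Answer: 943/180 ≈ 5.2389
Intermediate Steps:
z(Z, n) = (186 + n)/(Z + n) (z(Z, n) = (n + 186)/(Z + n) = (186 + n)/(Z + n))
o(x) = 1 + x/3 (o(x) = 1 + x*(1/3) = 1 + x/3)
E(q) = 5 - 3*q (E(q) = 5 - ((q + q) + q) = 5 - (2*q + q) = 5 - 3*q)
z(143, 28 - 1*(-9)) + E(o(-2)) = (186 + (28 - 1*(-9)))/(143 + (28 - 1*(-9))) + (5 - 3*(1 + (1/3)*(-2))) = (186 + (28 + 9))/(143 + (28 + 9)) + (5 - 3*(1 - 2/3)) = (186 + 37)/(143 + 37) + (5 - 3*1/3) = 223/180 + (5 - 1) = (1/180)*223 + 4 = 223/180 + 4 = 943/180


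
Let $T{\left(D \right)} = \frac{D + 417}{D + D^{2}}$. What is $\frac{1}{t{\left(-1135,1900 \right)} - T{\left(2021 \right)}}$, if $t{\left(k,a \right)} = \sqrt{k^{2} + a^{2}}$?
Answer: $\frac{2490698589}{20449075047435548264} + \frac{20873964596805 \sqrt{195929}}{20449075047435548264} \approx 0.00045184$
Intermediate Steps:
$T{\left(D \right)} = \frac{417 + D}{D + D^{2}}$
$t{\left(k,a \right)} = \sqrt{a^{2} + k^{2}}$
$\frac{1}{t{\left(-1135,1900 \right)} - T{\left(2021 \right)}} = \frac{1}{\sqrt{1900^{2} + \left(-1135\right)^{2}} - \frac{417 + 2021}{2021 \left(1 + 2021\right)}} = \frac{1}{\sqrt{3610000 + 1288225} - \frac{1}{2021} \cdot \frac{1}{2022} \cdot 2438} = \frac{1}{\sqrt{4898225} - \frac{1}{2021} \cdot \frac{1}{2022} \cdot 2438} = \frac{1}{5 \sqrt{195929} - \frac{1219}{2043231}} = \frac{1}{- \frac{1219}{2043231} + 5 \sqrt{195929}}$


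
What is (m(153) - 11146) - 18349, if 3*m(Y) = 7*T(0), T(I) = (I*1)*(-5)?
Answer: -29495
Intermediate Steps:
T(I) = -5*I (T(I) = I*(-5) = -5*I)
m(Y) = 0 (m(Y) = (7*(-5*0))/3 = (7*0)/3 = (1/3)*0 = 0)
(m(153) - 11146) - 18349 = (0 - 11146) - 18349 = -11146 - 18349 = -29495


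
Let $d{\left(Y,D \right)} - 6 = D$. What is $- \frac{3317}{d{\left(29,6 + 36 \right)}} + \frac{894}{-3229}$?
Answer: $- \frac{10753505}{154992} \approx -69.381$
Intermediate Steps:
$d{\left(Y,D \right)} = 6 + D$
$- \frac{3317}{d{\left(29,6 + 36 \right)}} + \frac{894}{-3229} = - \frac{3317}{6 + \left(6 + 36\right)} + \frac{894}{-3229} = - \frac{3317}{6 + 42} + 894 \left(- \frac{1}{3229}\right) = - \frac{3317}{48} - \frac{894}{3229} = - \frac{10753505}{154992}$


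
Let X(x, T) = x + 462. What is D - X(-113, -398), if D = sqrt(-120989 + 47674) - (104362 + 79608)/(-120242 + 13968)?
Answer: -18452828/53137 + I*sqrt(73315) ≈ -347.27 + 270.77*I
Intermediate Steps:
X(x, T) = 462 + x
D = 91985/53137 + I*sqrt(73315) (D = sqrt(-73315) - 183970/(-106274) = I*sqrt(73315) - 183970*(-1)/106274 = I*sqrt(73315) - 1*(-91985/53137) = I*sqrt(73315) + 91985/53137 = 91985/53137 + I*sqrt(73315) ≈ 1.7311 + 270.77*I)
D - X(-113, -398) = (91985/53137 + I*sqrt(73315)) - (462 - 113) = (91985/53137 + I*sqrt(73315)) - 1*349 = (91985/53137 + I*sqrt(73315)) - 349 = -18452828/53137 + I*sqrt(73315)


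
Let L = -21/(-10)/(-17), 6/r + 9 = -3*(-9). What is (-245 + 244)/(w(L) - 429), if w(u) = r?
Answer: 3/1286 ≈ 0.0023328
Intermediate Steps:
r = ⅓ (r = 6/(-9 - 3*(-9)) = 6/(-9 + 27) = 6/18 = 6*(1/18) = ⅓ ≈ 0.33333)
L = -21/170 (L = -21*(-⅒)*(-1/17) = (21/10)*(-1/17) = -21/170 ≈ -0.12353)
w(u) = ⅓
(-245 + 244)/(w(L) - 429) = (-245 + 244)/(⅓ - 429) = -1/(-1286/3) = -1*(-3/1286) = 3/1286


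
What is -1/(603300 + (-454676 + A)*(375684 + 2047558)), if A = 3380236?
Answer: -1/7089340468820 ≈ -1.4106e-13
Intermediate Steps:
-1/(603300 + (-454676 + A)*(375684 + 2047558)) = -1/(603300 + (-454676 + 3380236)*(375684 + 2047558)) = -1/(603300 + 2925560*2423242) = -1/(603300 + 7089339865520) = -1/7089340468820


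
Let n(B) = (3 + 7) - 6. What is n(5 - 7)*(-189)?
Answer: -756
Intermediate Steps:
n(B) = 4 (n(B) = 10 - 6 = 4)
n(5 - 7)*(-189) = 4*(-189) = -756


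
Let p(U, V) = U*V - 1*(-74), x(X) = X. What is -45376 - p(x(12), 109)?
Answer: -46758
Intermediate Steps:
p(U, V) = 74 + U*V (p(U, V) = U*V + 74 = 74 + U*V)
-45376 - p(x(12), 109) = -45376 - (74 + 12*109) = -45376 - (74 + 1308) = -45376 - 1*1382 = -45376 - 1382 = -46758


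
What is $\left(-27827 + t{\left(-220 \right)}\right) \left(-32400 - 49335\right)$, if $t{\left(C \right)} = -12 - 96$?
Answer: $2283267225$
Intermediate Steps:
$t{\left(C \right)} = -108$ ($t{\left(C \right)} = -12 - 96 = -108$)
$\left(-27827 + t{\left(-220 \right)}\right) \left(-32400 - 49335\right) = \left(-27827 - 108\right) \left(-32400 - 49335\right) = \left(-27935\right) \left(-81735\right) = 2283267225$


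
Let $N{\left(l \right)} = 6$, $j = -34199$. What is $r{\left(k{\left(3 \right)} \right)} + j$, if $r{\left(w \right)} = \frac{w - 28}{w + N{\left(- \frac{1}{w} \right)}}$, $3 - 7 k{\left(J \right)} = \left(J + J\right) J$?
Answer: $- \frac{923584}{27} \approx -34207.0$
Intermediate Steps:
$k{\left(J \right)} = \frac{3}{7} - \frac{2 J^{2}}{7}$ ($k{\left(J \right)} = \frac{3}{7} - \frac{\left(J + J\right) J}{7} = \frac{3}{7} - \frac{2 J J}{7} = \frac{3}{7} - \frac{2 J^{2}}{7}$)
$r{\left(w \right)} = \frac{-28 + w}{6 + w}$ ($r{\left(w \right)} = \frac{w - 28}{w + 6} = \frac{-28 + w}{6 + w}$)
$r{\left(k{\left(3 \right)} \right)} + j = \frac{-28 + \left(\frac{3}{7} - \frac{2 \cdot 3^{2}}{7}\right)}{6 + \left(\frac{3}{7} - \frac{2 \cdot 3^{2}}{7}\right)} - 34199 = \frac{-28 + \left(\frac{3}{7} - \frac{18}{7}\right)}{6 + \left(\frac{3}{7} - \frac{18}{7}\right)} - 34199 = \frac{-28 - \frac{15}{7}}{6 - \frac{15}{7}} - 34199 = \frac{1}{\frac{27}{7}} \left(- \frac{211}{7}\right) - 34199 = \frac{7}{27} \left(- \frac{211}{7}\right) - 34199 = - \frac{211}{27} - 34199 = - \frac{923584}{27}$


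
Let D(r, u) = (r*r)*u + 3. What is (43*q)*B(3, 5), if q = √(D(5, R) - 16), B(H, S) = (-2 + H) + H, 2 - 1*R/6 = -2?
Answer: 172*√587 ≈ 4167.2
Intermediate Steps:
R = 24 (R = 12 - 6*(-2) = 12 + 12 = 24)
D(r, u) = 3 + u*r² (D(r, u) = r²*u + 3 = u*r² + 3 = 3 + u*r²)
B(H, S) = -2 + 2*H
q = √587 (q = √((3 + 24*5²) - 16) = √((3 + 24*25) - 16) = √((3 + 600) - 16) = √(603 - 16) = √587 ≈ 24.228)
(43*q)*B(3, 5) = (43*√587)*(-2 + 2*3) = (43*√587)*(-2 + 6) = (43*√587)*4 = 172*√587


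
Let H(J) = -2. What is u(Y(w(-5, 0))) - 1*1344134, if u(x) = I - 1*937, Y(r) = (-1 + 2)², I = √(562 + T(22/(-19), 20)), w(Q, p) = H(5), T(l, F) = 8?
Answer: -1345071 + √570 ≈ -1.3450e+6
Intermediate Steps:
w(Q, p) = -2
I = √570 (I = √(562 + 8) = √570 ≈ 23.875)
Y(r) = 1 (Y(r) = 1² = 1)
u(x) = -937 + √570 (u(x) = √570 - 1*937 = √570 - 937 = -937 + √570)
u(Y(w(-5, 0))) - 1*1344134 = (-937 + √570) - 1*1344134 = (-937 + √570) - 1344134 = -1345071 + √570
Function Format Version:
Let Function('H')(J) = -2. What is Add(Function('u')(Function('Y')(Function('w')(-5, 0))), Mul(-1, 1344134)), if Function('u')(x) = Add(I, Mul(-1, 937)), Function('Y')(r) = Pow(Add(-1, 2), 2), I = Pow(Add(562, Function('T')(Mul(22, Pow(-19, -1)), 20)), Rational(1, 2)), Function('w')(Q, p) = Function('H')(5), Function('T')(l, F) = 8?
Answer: Add(-1345071, Pow(570, Rational(1, 2))) ≈ -1.3450e+6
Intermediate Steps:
Function('w')(Q, p) = -2
I = Pow(570, Rational(1, 2)) (I = Pow(Add(562, 8), Rational(1, 2)) = Pow(570, Rational(1, 2)) ≈ 23.875)
Function('Y')(r) = 1 (Function('Y')(r) = Pow(1, 2) = 1)
Function('u')(x) = Add(-937, Pow(570, Rational(1, 2))) (Function('u')(x) = Add(Pow(570, Rational(1, 2)), Mul(-1, 937)) = Add(Pow(570, Rational(1, 2)), -937) = Add(-937, Pow(570, Rational(1, 2))))
Add(Function('u')(Function('Y')(Function('w')(-5, 0))), Mul(-1, 1344134)) = Add(Add(-937, Pow(570, Rational(1, 2))), Mul(-1, 1344134)) = Add(Add(-937, Pow(570, Rational(1, 2))), -1344134) = Add(-1345071, Pow(570, Rational(1, 2)))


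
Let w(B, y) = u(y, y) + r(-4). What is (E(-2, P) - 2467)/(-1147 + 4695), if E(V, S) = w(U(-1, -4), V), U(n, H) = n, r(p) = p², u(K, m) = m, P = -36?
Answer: -2453/3548 ≈ -0.69138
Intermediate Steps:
w(B, y) = 16 + y (w(B, y) = y + (-4)² = y + 16 = 16 + y)
E(V, S) = 16 + V
(E(-2, P) - 2467)/(-1147 + 4695) = ((16 - 2) - 2467)/(-1147 + 4695) = (14 - 2467)/3548 = -2453*1/3548 = -2453/3548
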